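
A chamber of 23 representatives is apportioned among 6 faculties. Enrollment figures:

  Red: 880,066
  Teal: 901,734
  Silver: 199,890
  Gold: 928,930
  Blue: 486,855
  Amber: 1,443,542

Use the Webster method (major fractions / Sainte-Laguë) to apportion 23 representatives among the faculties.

Red 4; Teal 4; Silver 1; Gold 5; Blue 2; Amber 7

Standard divisor 4841017/23 ≈ 210479; standard quotas: Red 4.181, Teal 4.284, Silver 0.950, Gold 4.413, Blue 2.313, Amber 6.858.
Rounding to the nearest integer gives 4, 4, 1, 4, 2, 7 = 22 seats, so the divisor must be adjusted.
With modified divisor 203400: modified quotas Red 4.327, Teal 4.433, Silver 0.983, Gold 4.567, Blue 2.394, Amber 7.097.
Rounding to the nearest integer: Red 4, Teal 4, Silver 1, Gold 5, Blue 2, Amber 7 (total 23).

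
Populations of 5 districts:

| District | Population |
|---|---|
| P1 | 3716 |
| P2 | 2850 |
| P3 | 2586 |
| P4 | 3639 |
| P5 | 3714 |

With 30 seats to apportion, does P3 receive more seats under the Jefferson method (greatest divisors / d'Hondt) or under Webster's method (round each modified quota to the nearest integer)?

Webster

Jefferson: P1 7, P2 5, P3 4, P4 7, P5 7.
Webster: P1 7, P2 5, P3 5, P4 6, P5 7.
P3 gets 4 under Jefferson and 5 under Webster.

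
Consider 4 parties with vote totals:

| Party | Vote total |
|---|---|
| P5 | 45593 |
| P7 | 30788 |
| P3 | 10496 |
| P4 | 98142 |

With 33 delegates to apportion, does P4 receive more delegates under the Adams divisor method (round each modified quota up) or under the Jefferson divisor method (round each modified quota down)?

Jefferson

Adams: P5 8, P7 6, P3 2, P4 17.
Jefferson: P5 8, P7 5, P3 2, P4 18.
P4 gets 17 under Adams and 18 under Jefferson.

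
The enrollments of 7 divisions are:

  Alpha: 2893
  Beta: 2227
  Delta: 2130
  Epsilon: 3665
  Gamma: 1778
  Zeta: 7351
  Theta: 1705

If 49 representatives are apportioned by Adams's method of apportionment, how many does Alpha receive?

Standard divisor 21749/49 ≈ 443.857; standard quotas: Alpha 6.518, Beta 5.017, Delta 4.799, Epsilon 8.257, Gamma 4.006, Zeta 16.562, Theta 3.841.
Rounding up gives 7, 6, 5, 9, 5, 17, 4 = 53 seats, so the divisor must be adjusted.
With modified divisor 470: modified quotas Alpha 6.155, Beta 4.738, Delta 4.532, Epsilon 7.798, Gamma 3.783, Zeta 15.640, Theta 3.628.
Rounding up: Alpha 7, Beta 5, Delta 5, Epsilon 8, Gamma 4, Zeta 16, Theta 4 (total 49).
Alpha receives 7.

7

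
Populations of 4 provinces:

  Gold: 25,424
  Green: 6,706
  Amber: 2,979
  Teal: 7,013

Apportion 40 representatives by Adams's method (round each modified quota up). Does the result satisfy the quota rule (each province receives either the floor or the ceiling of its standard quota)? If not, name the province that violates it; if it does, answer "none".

Gold

Standard quotas: Gold 24.143, Green 6.368, Amber 2.829, Teal 6.660.
Adams allocation: Gold 23, Green 7, Amber 3, Teal 7.
Gold has quota 24.143 (lower 24, upper 25) but receives 23 — outside the quota interval.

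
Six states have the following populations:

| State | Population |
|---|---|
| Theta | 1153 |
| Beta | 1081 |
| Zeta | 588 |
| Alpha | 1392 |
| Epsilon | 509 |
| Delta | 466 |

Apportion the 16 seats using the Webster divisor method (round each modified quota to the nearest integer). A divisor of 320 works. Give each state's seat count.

With modified divisor 320: modified quotas Theta 3.603, Beta 3.378, Zeta 1.837, Alpha 4.350, Epsilon 1.591, Delta 1.456.
Rounding to the nearest integer: Theta 4, Beta 3, Zeta 2, Alpha 4, Epsilon 2, Delta 1 (total 16).

Theta 4; Beta 3; Zeta 2; Alpha 4; Epsilon 2; Delta 1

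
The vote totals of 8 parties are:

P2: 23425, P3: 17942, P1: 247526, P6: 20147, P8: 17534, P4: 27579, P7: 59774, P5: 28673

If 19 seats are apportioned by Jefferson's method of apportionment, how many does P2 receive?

1

Standard divisor 442600/19 ≈ 23294.737; standard quotas: P2 1.006, P3 0.770, P1 10.626, P6 0.865, P8 0.753, P4 1.184, P7 2.566, P5 1.231.
Rounding down gives 1, 0, 10, 0, 0, 1, 2, 1 = 15 seats, so the divisor must be adjusted.
With modified divisor 19500: modified quotas P2 1.201, P3 0.920, P1 12.694, P6 1.033, P8 0.899, P4 1.414, P7 3.065, P5 1.470.
Rounding down: P2 1, P3 0, P1 12, P6 1, P8 0, P4 1, P7 3, P5 1 (total 19).
P2 receives 1.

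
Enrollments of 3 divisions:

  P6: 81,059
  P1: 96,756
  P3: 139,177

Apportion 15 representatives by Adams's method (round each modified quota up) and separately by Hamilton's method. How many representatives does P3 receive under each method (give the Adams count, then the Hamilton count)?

Adams: P6 4, P1 5, P3 6.
Hamilton: P6 4, P1 4, P3 7.
P3 gets 6 under Adams and 7 under Hamilton.

6 and 7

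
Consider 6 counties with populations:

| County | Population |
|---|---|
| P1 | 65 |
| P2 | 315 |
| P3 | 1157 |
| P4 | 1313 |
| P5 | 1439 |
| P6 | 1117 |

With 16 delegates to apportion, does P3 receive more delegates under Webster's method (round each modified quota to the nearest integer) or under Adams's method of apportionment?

Webster: P1 0, P2 1, P3 4, P4 4, P5 4, P6 3.
Adams: P1 1, P2 1, P3 3, P4 4, P5 4, P6 3.
P3 gets 4 under Webster and 3 under Adams.

Webster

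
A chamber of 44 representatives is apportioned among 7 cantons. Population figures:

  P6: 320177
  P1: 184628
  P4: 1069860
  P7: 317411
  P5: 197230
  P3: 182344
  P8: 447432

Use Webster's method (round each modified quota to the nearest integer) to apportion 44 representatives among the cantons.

Standard divisor 2719082/44 ≈ 61797.318; standard quotas: P6 5.181, P1 2.988, P4 17.312, P7 5.136, P5 3.192, P3 2.951, P8 7.240.
Rounding to the nearest integer gives 5, 3, 17, 5, 3, 3, 7 = 43 seats, so the divisor must be adjusted.
With modified divisor 60400: modified quotas P6 5.301, P1 3.057, P4 17.713, P7 5.255, P5 3.265, P3 3.019, P8 7.408.
Rounding to the nearest integer: P6 5, P1 3, P4 18, P7 5, P5 3, P3 3, P8 7 (total 44).

P6=5, P1=3, P4=18, P7=5, P5=3, P3=3, P8=7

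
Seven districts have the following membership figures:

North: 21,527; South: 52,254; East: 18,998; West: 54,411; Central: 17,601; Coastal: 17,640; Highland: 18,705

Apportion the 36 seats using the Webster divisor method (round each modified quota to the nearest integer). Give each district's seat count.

North=4, South=10, East=3, West=10, Central=3, Coastal=3, Highland=3

Standard divisor 201136/36 ≈ 5587.111; standard quotas: North 3.853, South 9.353, East 3.400, West 9.739, Central 3.150, Coastal 3.157, Highland 3.348.
Rounding to the nearest integer gives 4, 9, 3, 10, 3, 3, 3 = 35 seats, so the divisor must be adjusted.
With modified divisor 5460: modified quotas North 3.943, South 9.570, East 3.479, West 9.965, Central 3.224, Coastal 3.231, Highland 3.426.
Rounding to the nearest integer: North 4, South 10, East 3, West 10, Central 3, Coastal 3, Highland 3 (total 36).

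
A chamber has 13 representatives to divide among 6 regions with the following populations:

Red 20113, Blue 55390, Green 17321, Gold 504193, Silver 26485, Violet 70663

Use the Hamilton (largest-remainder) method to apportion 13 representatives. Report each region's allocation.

Red=0, Blue=1, Green=0, Gold=10, Silver=1, Violet=1

Standard divisor: 694165 ÷ 13 ≈ 53397.308.
Standard quotas: Red 0.3767, Blue 1.0373, Green 0.3244, Gold 9.4423, Silver 0.4960, Violet 1.3233.
Lower quotas: Red 0, Blue 1, Green 0, Gold 9, Silver 0, Violet 1 (sum 11, leaving 2 seats).
Remainders in descending order: Silver 0.4960, Gold 0.4423, Red 0.3767, Green 0.3244, Violet 0.3233, Blue 0.0373.
Largest remainders: Silver, Gold receive the extra seats.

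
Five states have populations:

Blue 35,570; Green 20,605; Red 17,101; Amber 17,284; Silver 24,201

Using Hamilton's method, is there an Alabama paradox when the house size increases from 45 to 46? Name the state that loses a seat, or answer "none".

At 45 seats: Blue 14, Green 8, Red 7, Amber 7, Silver 9.
At 46 seats: Blue 14, Green 8, Red 7, Amber 7, Silver 10.
No state's allocation decreased.

none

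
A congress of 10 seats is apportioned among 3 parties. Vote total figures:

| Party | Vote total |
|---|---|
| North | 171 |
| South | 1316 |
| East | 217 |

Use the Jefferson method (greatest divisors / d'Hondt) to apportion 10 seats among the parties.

Standard divisor 1704/10 ≈ 170.4; standard quotas: North 1.004, South 7.723, East 1.273.
Rounding down gives 1, 7, 1 = 9 seats, so the divisor must be adjusted.
With modified divisor 160: modified quotas North 1.069, South 8.225, East 1.356.
Rounding down: North 1, South 8, East 1 (total 10).

North=1, South=8, East=1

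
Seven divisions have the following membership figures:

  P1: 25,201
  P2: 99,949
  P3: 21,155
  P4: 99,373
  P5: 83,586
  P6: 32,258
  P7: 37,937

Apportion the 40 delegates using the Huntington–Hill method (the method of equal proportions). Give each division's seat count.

P1: 3, P2: 10, P3: 2, P4: 10, P5: 8, P6: 3, P7: 4

With divisor 10069: modified quotas P1 2.503, P2 9.926, P3 2.101, P4 9.869, P5 8.301, P6 3.204, P7 3.768.
Geometric-mean thresholds: P1 √(2·3)=2.449, P2 √(9·10)=9.487, P3 √(2·3)=2.449, P4 √(9·10)=9.487, P5 √(8·9)=8.485, P6 √(3·4)=3.464, P7 √(3·4)=3.464.
Each quota rounded against its threshold gives P1 3, P2 10, P3 2, P4 10, P5 8, P6 3, P7 4 (total 40).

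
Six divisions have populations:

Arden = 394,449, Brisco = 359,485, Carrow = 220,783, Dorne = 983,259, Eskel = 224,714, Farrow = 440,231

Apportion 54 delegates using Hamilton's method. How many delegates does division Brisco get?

7

Total 2622921; standard divisor 2622921/54 ≈ 48572.611.
Standard quotas: Arden 8.1208, Brisco 7.4010, Carrow 4.5454, Dorne 20.2431, Eskel 4.6264, Farrow 9.0634.
Lower quotas: Arden 8, Brisco 7, Carrow 4, Dorne 20, Eskel 4, Farrow 9 (sum 52, leaving 2 seats).
Remainders in descending order: Eskel 0.6264, Carrow 0.5454, Brisco 0.4010, Dorne 0.2431, Arden 0.1208, Farrow 0.0634.
The surplus seats go to Eskel, Carrow.
Brisco receives 7.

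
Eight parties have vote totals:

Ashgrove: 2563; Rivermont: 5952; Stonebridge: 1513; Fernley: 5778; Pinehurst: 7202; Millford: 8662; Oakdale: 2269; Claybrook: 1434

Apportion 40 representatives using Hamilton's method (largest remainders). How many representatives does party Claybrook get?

2

Total 35373; standard divisor 35373/40 ≈ 884.325.
Standard quotas: Ashgrove 2.8983, Rivermont 6.7306, Stonebridge 1.7109, Fernley 6.5338, Pinehurst 8.1441, Millford 9.7950, Oakdale 2.5658, Claybrook 1.6216.
Lower quotas: Ashgrove 2, Rivermont 6, Stonebridge 1, Fernley 6, Pinehurst 8, Millford 9, Oakdale 2, Claybrook 1 (sum 35, leaving 5 seats).
Remainders in descending order: Ashgrove 0.8983, Millford 0.7950, Rivermont 0.7306, Stonebridge 0.7109, Claybrook 0.6216, Oakdale 0.5658, Fernley 0.5338, Pinehurst 0.1441.
Largest remainders: Ashgrove, Millford, Rivermont, Stonebridge, Claybrook receive the extra seats.
Claybrook receives 2.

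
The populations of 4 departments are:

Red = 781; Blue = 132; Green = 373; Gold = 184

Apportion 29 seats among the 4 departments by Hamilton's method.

Red 15, Blue 3, Green 7, Gold 4

Total 1470; standard divisor 1470/29 ≈ 50.69.
Standard quotas: Red 15.407, Blue 2.604, Green 7.359, Gold 3.630.
Lower quotas: Red 15, Blue 2, Green 7, Gold 3 (sum 27, leaving 2 seats).
Remainders in descending order: Gold 0.630, Blue 0.604, Red 0.407, Green 0.359.
The surplus seats go to Gold, Blue.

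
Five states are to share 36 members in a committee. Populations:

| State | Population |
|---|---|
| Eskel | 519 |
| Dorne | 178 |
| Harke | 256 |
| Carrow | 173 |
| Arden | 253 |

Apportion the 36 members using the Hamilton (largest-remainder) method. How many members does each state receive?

Eskel 13, Dorne 5, Harke 7, Carrow 4, Arden 7

Total 1379; standard divisor 1379/36 ≈ 38.306.
Standard quotas: Eskel 13.549, Dorne 4.647, Harke 6.683, Carrow 4.516, Arden 6.605.
Lower quotas: Eskel 13, Dorne 4, Harke 6, Carrow 4, Arden 6 (sum 33, leaving 3 seats).
Remainders in descending order: Harke 0.683, Dorne 0.647, Arden 0.605, Eskel 0.549, Carrow 0.516.
Largest remainders: Harke, Dorne, Arden receive the extra seats.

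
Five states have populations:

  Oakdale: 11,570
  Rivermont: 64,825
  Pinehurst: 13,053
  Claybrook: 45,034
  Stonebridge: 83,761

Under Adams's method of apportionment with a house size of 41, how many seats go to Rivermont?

12

Standard divisor 218243/41 ≈ 5323; standard quotas: Oakdale 2.174, Rivermont 12.178, Pinehurst 2.452, Claybrook 8.460, Stonebridge 15.736.
Rounding up gives 3, 13, 3, 9, 16 = 44 seats, so the divisor must be adjusted.
With modified divisor 5700: modified quotas Oakdale 2.030, Rivermont 11.373, Pinehurst 2.290, Claybrook 7.901, Stonebridge 14.695.
Rounding up: Oakdale 3, Rivermont 12, Pinehurst 3, Claybrook 8, Stonebridge 15 (total 41).
Rivermont receives 12.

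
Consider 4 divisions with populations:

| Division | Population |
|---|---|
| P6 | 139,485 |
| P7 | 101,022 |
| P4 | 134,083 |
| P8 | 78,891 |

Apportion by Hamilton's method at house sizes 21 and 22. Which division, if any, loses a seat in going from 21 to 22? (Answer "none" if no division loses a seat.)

At 21 seats: P6 6, P7 5, P4 6, P8 4.
At 22 seats: P6 7, P7 5, P4 6, P8 4.
No division's allocation decreased.

none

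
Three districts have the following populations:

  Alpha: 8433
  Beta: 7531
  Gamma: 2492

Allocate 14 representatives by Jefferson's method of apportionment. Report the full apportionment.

Alpha 6, Beta 6, Gamma 2

Standard divisor 18456/14 ≈ 1318.286; standard quotas: Alpha 6.397, Beta 5.713, Gamma 1.890.
Rounding down gives 6, 5, 1 = 12 seats, so the divisor must be adjusted.
With modified divisor 1230: modified quotas Alpha 6.856, Beta 6.123, Gamma 2.026.
Rounding down: Alpha 6, Beta 6, Gamma 2 (total 14).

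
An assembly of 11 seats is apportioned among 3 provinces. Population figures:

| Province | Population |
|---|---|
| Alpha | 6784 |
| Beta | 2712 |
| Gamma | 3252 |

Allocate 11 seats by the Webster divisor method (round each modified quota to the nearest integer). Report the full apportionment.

Alpha=6, Beta=2, Gamma=3

Standard divisor 12748/11 ≈ 1158.909; standard quotas: Alpha 5.854, Beta 2.340, Gamma 2.806.
Rounding to the nearest integer gives Alpha 6, Beta 2, Gamma 3 — total 11, matching the house size, so no adjustment is needed.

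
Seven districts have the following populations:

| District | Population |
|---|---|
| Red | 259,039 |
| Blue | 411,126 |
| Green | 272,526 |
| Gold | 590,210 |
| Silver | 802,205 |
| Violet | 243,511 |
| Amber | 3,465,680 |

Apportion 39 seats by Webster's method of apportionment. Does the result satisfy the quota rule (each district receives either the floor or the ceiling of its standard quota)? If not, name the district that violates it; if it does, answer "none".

Amber

Standard quotas: Red 1.671, Blue 2.653, Green 1.758, Gold 3.808, Silver 5.176, Violet 1.571, Amber 22.362.
Webster allocation: Red 2, Blue 3, Green 2, Gold 4, Silver 5, Violet 2, Amber 21.
Amber has quota 22.362 (lower 22, upper 23) but receives 21 — outside the quota interval.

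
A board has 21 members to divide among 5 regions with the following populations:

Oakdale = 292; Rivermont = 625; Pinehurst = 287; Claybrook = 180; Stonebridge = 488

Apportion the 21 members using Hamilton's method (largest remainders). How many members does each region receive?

Oakdale 3; Rivermont 7; Pinehurst 3; Claybrook 2; Stonebridge 6

Total 1872; standard divisor 1872/21 ≈ 89.143.
Standard quotas: Oakdale 3.276, Rivermont 7.011, Pinehurst 3.220, Claybrook 2.019, Stonebridge 5.474.
Lower quotas: Oakdale 3, Rivermont 7, Pinehurst 3, Claybrook 2, Stonebridge 5 (sum 20, leaving 1 seat).
Remainders in descending order: Stonebridge 0.474, Oakdale 0.276, Pinehurst 0.220, Claybrook 0.019, Rivermont 0.011.
Largest remainder: Stonebridge receives the extra seat.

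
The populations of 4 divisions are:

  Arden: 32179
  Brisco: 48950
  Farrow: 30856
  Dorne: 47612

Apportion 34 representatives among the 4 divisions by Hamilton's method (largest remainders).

The standard divisor is 159597/34 ≈ 4694.029.
Standard quotas: Arden 6.8553, Brisco 10.4281, Farrow 6.5735, Dorne 10.1431.
Lower quotas: Arden 6, Brisco 10, Farrow 6, Dorne 10 (sum 32, leaving 2 seats).
Remainders in descending order: Arden 0.8553, Farrow 0.5735, Brisco 0.4281, Dorne 0.1431.
The surplus seats go to Arden, Farrow.

Arden 7, Brisco 10, Farrow 7, Dorne 10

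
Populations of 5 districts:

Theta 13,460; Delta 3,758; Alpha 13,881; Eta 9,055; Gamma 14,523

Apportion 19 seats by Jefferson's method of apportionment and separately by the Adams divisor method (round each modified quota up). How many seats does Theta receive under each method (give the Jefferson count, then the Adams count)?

5 and 4

Jefferson: Theta 5, Delta 1, Alpha 5, Eta 3, Gamma 5.
Adams: Theta 4, Delta 2, Alpha 5, Eta 3, Gamma 5.
Theta gets 5 under Jefferson and 4 under Adams.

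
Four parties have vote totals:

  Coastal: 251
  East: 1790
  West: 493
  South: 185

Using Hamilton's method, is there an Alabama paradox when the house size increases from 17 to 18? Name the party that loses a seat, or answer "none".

At 17 seats: Coastal 2, East 11, West 3, South 1.
At 18 seats: Coastal 2, East 12, West 3, South 1.
No party's allocation decreased.

none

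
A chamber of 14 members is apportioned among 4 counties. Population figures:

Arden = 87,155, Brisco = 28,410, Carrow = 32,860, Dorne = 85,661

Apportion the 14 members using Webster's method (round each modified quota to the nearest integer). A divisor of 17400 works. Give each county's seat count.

Arden 5, Brisco 2, Carrow 2, Dorne 5

With modified divisor 17400: modified quotas Arden 5.009, Brisco 1.633, Carrow 1.889, Dorne 4.923.
Rounding to the nearest integer: Arden 5, Brisco 2, Carrow 2, Dorne 5 (total 14).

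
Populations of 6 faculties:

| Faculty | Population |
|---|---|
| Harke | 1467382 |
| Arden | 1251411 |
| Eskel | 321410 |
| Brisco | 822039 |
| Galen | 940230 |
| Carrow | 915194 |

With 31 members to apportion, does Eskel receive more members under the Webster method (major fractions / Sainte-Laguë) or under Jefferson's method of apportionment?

Webster

Webster: Harke 8, Arden 7, Eskel 2, Brisco 4, Galen 5, Carrow 5.
Jefferson: Harke 8, Arden 7, Eskel 1, Brisco 5, Galen 5, Carrow 5.
Eskel gets 2 under Webster and 1 under Jefferson.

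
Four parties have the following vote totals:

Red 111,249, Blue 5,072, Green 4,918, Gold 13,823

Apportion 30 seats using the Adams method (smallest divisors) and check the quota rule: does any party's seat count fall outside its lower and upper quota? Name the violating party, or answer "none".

Standard quotas: Red 24.711, Blue 1.127, Green 1.092, Gold 3.070.
Adams allocation: Red 23, Blue 2, Green 2, Gold 3.
Red has quota 24.711 (lower 24, upper 25) but receives 23 — outside the quota interval.

Red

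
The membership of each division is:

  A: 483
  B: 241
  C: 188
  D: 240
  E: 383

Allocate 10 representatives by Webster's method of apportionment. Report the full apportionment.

A 3, B 2, C 1, D 2, E 2

Standard divisor 1535/10 ≈ 153.5; standard quotas: A 3.147, B 1.570, C 1.225, D 1.564, E 2.495.
Rounding to the nearest integer gives A 3, B 2, C 1, D 2, E 2 — total 10, matching the house size, so no adjustment is needed.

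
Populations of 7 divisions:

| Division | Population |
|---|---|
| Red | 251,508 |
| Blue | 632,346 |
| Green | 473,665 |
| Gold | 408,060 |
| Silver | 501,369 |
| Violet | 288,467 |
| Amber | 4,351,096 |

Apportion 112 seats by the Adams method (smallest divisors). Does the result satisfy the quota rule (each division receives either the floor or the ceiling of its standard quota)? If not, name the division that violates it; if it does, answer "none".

Amber

Standard quotas: Red 4.079, Blue 10.254, Green 7.681, Gold 6.617, Silver 8.130, Violet 4.678, Amber 70.560.
Adams allocation: Red 4, Blue 11, Green 8, Gold 7, Silver 8, Violet 5, Amber 69.
Amber has quota 70.560 (lower 70, upper 71) but receives 69 — outside the quota interval.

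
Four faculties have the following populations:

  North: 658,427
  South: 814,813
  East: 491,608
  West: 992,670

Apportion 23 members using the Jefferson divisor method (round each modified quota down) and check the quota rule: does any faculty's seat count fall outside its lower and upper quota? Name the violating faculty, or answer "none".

Standard quotas: North 5.120, South 6.337, East 3.823, West 7.720.
Jefferson allocation: North 5, South 6, East 4, West 8.
Every allocation lies between the lower and upper quota.

none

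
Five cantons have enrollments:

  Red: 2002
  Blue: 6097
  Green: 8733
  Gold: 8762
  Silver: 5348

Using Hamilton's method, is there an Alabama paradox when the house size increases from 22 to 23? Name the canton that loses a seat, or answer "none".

Red

At 22 seats: Red 2, Blue 4, Green 6, Gold 6, Silver 4.
At 23 seats: Red 1, Blue 5, Green 6, Gold 7, Silver 4.
Red drops from 2 to 1.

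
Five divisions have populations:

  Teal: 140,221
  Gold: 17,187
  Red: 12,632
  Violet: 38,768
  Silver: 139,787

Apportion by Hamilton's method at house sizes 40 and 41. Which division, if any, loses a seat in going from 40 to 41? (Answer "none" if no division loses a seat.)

At 40 seats: Teal 16, Gold 2, Red 2, Violet 4, Silver 16.
At 41 seats: Teal 17, Gold 2, Red 1, Violet 5, Silver 16.
Red drops from 2 to 1.

Red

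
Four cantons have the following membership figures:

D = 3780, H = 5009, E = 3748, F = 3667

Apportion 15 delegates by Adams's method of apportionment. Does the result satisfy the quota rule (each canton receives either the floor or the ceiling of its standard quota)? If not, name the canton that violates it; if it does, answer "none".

Standard quotas: D 3.499, H 4.637, E 3.470, F 3.395.
Adams allocation: D 4, H 5, E 3, F 3.
Every allocation lies between the lower and upper quota.

none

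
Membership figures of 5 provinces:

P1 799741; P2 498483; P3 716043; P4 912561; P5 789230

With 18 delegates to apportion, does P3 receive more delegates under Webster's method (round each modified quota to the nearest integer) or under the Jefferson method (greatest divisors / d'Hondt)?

Webster: P1 4, P2 2, P3 4, P4 4, P5 4.
Jefferson: P1 4, P2 2, P3 3, P4 5, P5 4.
P3 gets 4 under Webster and 3 under Jefferson.

Webster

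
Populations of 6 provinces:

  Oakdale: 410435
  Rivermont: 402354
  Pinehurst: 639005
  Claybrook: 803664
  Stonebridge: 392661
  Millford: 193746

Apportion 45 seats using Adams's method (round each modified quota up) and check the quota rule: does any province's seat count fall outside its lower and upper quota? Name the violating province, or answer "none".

none

Standard quotas: Oakdale 6.499, Rivermont 6.371, Pinehurst 10.118, Claybrook 12.726, Stonebridge 6.218, Millford 3.068.
Adams allocation: Oakdale 7, Rivermont 7, Pinehurst 10, Claybrook 12, Stonebridge 6, Millford 3.
Every allocation lies between the lower and upper quota.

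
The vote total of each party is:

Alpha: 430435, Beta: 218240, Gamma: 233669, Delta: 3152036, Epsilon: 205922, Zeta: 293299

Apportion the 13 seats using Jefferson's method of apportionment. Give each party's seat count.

Standard divisor 4533601/13 ≈ 348738.538; standard quotas: Alpha 1.234, Beta 0.626, Gamma 0.670, Delta 9.038, Epsilon 0.590, Zeta 0.841.
Rounding down gives 1, 0, 0, 9, 0, 0 = 10 seats, so the divisor must be adjusted.
With modified divisor 274600: modified quotas Alpha 1.567, Beta 0.795, Gamma 0.851, Delta 11.479, Epsilon 0.750, Zeta 1.068.
Rounding down: Alpha 1, Beta 0, Gamma 0, Delta 11, Epsilon 0, Zeta 1 (total 13).

Alpha: 1, Beta: 0, Gamma: 0, Delta: 11, Epsilon: 0, Zeta: 1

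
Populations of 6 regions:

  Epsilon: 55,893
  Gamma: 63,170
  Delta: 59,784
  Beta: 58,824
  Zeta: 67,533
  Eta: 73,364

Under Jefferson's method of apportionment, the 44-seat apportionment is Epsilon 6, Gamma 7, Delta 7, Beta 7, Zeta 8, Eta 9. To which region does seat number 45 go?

Priority for the next seat is population ÷ (current seats + 1).
Priorities: Epsilon 7984.714, Gamma 7896.250, Delta 7473.000, Beta 7353.000, Zeta 7503.667, Eta 7336.400.
Highest priority: Epsilon.

Epsilon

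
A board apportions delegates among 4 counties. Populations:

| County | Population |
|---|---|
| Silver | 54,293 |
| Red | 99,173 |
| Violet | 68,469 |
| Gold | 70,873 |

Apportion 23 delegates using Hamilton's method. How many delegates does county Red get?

The standard divisor is 292808/23 ≈ 12730.783.
Standard quotas: Silver 4.2647, Red 7.7900, Violet 5.3782, Gold 5.5671.
Lower quotas: Silver 4, Red 7, Violet 5, Gold 5 (sum 21, leaving 2 seats).
Remainders in descending order: Red 0.7900, Gold 0.5671, Violet 0.3782, Silver 0.2647.
Largest remainders: Red, Gold receive the extra seats.
Red receives 8.

8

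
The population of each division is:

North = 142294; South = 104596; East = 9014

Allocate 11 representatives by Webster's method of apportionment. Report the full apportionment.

Standard divisor 255904/11 ≈ 23264; standard quotas: North 6.116, South 4.496, East 0.387.
Rounding to the nearest integer gives 6, 4, 0 = 10 seats, so the divisor must be adjusted.
With modified divisor 22600: modified quotas North 6.296, South 4.628, East 0.399.
Rounding to the nearest integer: North 6, South 5, East 0 (total 11).

North 6, South 5, East 0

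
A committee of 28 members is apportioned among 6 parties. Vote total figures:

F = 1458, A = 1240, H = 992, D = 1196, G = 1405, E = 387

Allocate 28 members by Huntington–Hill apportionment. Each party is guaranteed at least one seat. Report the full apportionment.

With divisor 241: modified quotas F 6.050, A 5.145, H 4.116, D 4.963, G 5.830, E 1.606.
Geometric-mean thresholds: F √(6·7)=6.481, A √(5·6)=5.477, H √(4·5)=4.472, D √(4·5)=4.472, G √(5·6)=5.477, E √(1·2)=1.414.
Each quota rounded against its threshold gives F 6, A 5, H 4, D 5, G 6, E 2 (total 28).

F=6; A=5; H=4; D=5; G=6; E=2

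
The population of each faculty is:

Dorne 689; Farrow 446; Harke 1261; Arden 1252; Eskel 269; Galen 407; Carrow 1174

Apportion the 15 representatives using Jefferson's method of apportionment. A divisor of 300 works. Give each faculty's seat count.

Dorne=2, Farrow=1, Harke=4, Arden=4, Eskel=0, Galen=1, Carrow=3

With modified divisor 300: modified quotas Dorne 2.297, Farrow 1.487, Harke 4.203, Arden 4.173, Eskel 0.897, Galen 1.357, Carrow 3.913.
Rounding down: Dorne 2, Farrow 1, Harke 4, Arden 4, Eskel 0, Galen 1, Carrow 3 (total 15).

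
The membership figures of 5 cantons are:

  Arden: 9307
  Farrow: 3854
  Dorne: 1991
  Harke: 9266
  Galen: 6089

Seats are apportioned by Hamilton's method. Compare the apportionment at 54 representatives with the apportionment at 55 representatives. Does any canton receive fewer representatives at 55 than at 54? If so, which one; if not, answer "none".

Dorne

At 54 seats: Arden 16, Farrow 7, Dorne 4, Harke 16, Galen 11.
At 55 seats: Arden 17, Farrow 7, Dorne 3, Harke 17, Galen 11.
Dorne drops from 4 to 3.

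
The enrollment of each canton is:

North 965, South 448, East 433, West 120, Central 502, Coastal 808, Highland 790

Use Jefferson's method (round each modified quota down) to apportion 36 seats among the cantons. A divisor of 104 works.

With modified divisor 104: modified quotas North 9.279, South 4.308, East 4.163, West 1.154, Central 4.827, Coastal 7.769, Highland 7.596.
Rounding down: North 9, South 4, East 4, West 1, Central 4, Coastal 7, Highland 7 (total 36).

North 9; South 4; East 4; West 1; Central 4; Coastal 7; Highland 7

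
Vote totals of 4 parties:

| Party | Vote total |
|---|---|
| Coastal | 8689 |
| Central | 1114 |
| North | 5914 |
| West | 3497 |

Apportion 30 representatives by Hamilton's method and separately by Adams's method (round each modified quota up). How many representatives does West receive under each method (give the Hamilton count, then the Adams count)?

5 and 6

Hamilton: Coastal 14, Central 2, North 9, West 5.
Adams: Coastal 13, Central 2, North 9, West 6.
West gets 5 under Hamilton and 6 under Adams.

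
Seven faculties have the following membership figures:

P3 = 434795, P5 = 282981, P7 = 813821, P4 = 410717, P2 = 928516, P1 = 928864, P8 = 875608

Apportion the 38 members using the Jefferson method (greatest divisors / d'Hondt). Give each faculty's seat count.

P3 3, P5 2, P7 7, P4 3, P2 8, P1 8, P8 7

Standard divisor 4675302/38 ≈ 123034.263; standard quotas: P3 3.534, P5 2.300, P7 6.615, P4 3.338, P2 7.547, P1 7.550, P8 7.117.
Rounding down gives 3, 2, 6, 3, 7, 7, 7 = 35 seats, so the divisor must be adjusted.
With modified divisor 112800: modified quotas P3 3.855, P5 2.509, P7 7.215, P4 3.641, P2 8.232, P1 8.235, P8 7.762.
Rounding down: P3 3, P5 2, P7 7, P4 3, P2 8, P1 8, P8 7 (total 38).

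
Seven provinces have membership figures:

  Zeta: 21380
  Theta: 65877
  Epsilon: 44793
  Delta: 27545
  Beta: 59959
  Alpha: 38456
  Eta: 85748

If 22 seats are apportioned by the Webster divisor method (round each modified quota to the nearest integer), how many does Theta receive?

4

Standard divisor 343758/22 ≈ 15625.364; standard quotas: Zeta 1.368, Theta 4.216, Epsilon 2.867, Delta 1.763, Beta 3.837, Alpha 2.461, Eta 5.488.
Rounding to the nearest integer gives 1, 4, 3, 2, 4, 2, 5 = 21 seats, so the divisor must be adjusted.
With modified divisor 15528.1: modified quotas Zeta 1.377, Theta 4.242, Epsilon 2.885, Delta 1.774, Beta 3.861, Alpha 2.477, Eta 5.522.
Rounding to the nearest integer: Zeta 1, Theta 4, Epsilon 3, Delta 2, Beta 4, Alpha 2, Eta 6 (total 22).
Theta receives 4.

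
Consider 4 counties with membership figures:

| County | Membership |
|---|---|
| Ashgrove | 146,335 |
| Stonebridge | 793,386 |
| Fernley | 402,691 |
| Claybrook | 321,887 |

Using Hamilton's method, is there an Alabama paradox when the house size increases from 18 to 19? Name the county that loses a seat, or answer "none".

At 18 seats: Ashgrove 2, Stonebridge 9, Fernley 4, Claybrook 3.
At 19 seats: Ashgrove 2, Stonebridge 9, Fernley 4, Claybrook 4.
No county's allocation decreased.

none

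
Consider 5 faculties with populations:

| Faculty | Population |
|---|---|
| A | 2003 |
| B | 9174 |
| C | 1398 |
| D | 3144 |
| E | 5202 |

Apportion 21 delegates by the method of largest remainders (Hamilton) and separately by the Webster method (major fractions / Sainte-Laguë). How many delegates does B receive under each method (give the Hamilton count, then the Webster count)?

Hamilton: A 2, B 9, C 2, D 3, E 5.
Webster: A 2, B 10, C 1, D 3, E 5.
B gets 9 under Hamilton and 10 under Webster.

9 and 10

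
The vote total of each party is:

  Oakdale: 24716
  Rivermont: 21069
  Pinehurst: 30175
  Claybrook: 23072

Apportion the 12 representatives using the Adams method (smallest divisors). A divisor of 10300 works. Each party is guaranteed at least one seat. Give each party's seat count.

With modified divisor 10300: modified quotas Oakdale 2.400, Rivermont 2.046, Pinehurst 2.930, Claybrook 2.240.
Rounding up: Oakdale 3, Rivermont 3, Pinehurst 3, Claybrook 3 (total 12).

Oakdale 3, Rivermont 3, Pinehurst 3, Claybrook 3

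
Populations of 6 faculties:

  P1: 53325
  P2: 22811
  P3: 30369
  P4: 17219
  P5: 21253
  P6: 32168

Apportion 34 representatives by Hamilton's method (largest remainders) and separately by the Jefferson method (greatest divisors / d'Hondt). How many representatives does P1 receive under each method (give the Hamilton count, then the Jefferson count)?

10 and 11

Hamilton: P1 10, P2 5, P3 6, P4 3, P5 4, P6 6.
Jefferson: P1 11, P2 4, P3 6, P4 3, P5 4, P6 6.
P1 gets 10 under Hamilton and 11 under Jefferson.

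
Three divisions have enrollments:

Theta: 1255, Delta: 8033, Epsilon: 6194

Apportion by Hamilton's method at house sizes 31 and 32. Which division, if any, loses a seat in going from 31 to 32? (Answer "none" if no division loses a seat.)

Theta

At 31 seats: Theta 3, Delta 16, Epsilon 12.
At 32 seats: Theta 2, Delta 17, Epsilon 13.
Theta drops from 3 to 2.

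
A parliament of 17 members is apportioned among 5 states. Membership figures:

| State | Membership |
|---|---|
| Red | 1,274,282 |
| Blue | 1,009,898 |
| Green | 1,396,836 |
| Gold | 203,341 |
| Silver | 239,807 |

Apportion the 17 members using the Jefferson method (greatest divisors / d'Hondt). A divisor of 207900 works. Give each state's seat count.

Red: 6; Blue: 4; Green: 6; Gold: 0; Silver: 1

With modified divisor 207900: modified quotas Red 6.129, Blue 4.858, Green 6.719, Gold 0.978, Silver 1.153.
Rounding down: Red 6, Blue 4, Green 6, Gold 0, Silver 1 (total 17).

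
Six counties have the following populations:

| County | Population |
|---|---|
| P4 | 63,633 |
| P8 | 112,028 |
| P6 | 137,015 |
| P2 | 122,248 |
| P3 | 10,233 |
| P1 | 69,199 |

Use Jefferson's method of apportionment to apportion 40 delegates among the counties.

P4 5; P8 9; P6 11; P2 10; P3 0; P1 5

Standard divisor 514356/40 ≈ 12858.9; standard quotas: P4 4.949, P8 8.712, P6 10.655, P2 9.507, P3 0.796, P1 5.381.
Rounding down gives 4, 8, 10, 9, 0, 5 = 36 seats, so the divisor must be adjusted.
With modified divisor 11900: modified quotas P4 5.347, P8 9.414, P6 11.514, P2 10.273, P3 0.860, P1 5.815.
Rounding down: P4 5, P8 9, P6 11, P2 10, P3 0, P1 5 (total 40).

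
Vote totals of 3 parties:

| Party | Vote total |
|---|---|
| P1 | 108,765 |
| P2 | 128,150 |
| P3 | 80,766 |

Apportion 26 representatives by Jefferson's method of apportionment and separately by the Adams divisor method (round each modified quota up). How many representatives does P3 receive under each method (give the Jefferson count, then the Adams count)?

6 and 7

Jefferson: P1 9, P2 11, P3 6.
Adams: P1 9, P2 10, P3 7.
P3 gets 6 under Jefferson and 7 under Adams.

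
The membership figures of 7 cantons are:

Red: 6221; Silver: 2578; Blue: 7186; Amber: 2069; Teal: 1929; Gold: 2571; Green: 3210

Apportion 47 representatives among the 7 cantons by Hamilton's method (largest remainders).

Red 11; Silver 5; Blue 13; Amber 4; Teal 3; Gold 5; Green 6

Standard divisor: 25764 ÷ 47 ≈ 548.17.
Standard quotas: Red 11.3487, Silver 4.7029, Blue 13.1091, Amber 3.7744, Teal 3.5190, Gold 4.6901, Green 5.8558.
Lower quotas: Red 11, Silver 4, Blue 13, Amber 3, Teal 3, Gold 4, Green 5 (sum 43, leaving 4 seats).
Remainders in descending order: Green 0.8558, Amber 0.7744, Silver 0.7029, Gold 0.6901, Teal 0.5190, Red 0.3487, Blue 0.1091.
The surplus seats go to Green, Amber, Silver, Gold.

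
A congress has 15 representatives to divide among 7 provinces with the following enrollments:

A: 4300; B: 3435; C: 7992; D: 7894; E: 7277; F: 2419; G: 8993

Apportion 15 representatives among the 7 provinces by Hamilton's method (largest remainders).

A 1, B 1, C 3, D 3, E 3, F 1, G 3

Total 42310; standard divisor 42310/15 ≈ 2820.667.
Standard quotas: A 1.5245, B 1.2178, C 2.8334, D 2.7986, E 2.5799, F 0.8576, G 3.1883.
Lower quotas: A 1, B 1, C 2, D 2, E 2, F 0, G 3 (sum 11, leaving 4 seats).
Remainders in descending order: F 0.8576, C 0.8334, D 0.7986, E 0.5799, A 0.5245, B 0.2178, G 0.1883.
The surplus seats go to F, C, D, E.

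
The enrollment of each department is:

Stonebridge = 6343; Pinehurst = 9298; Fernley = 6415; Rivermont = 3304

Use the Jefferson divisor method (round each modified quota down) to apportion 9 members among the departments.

Standard divisor 25360/9 ≈ 2817.778; standard quotas: Stonebridge 2.251, Pinehurst 3.300, Fernley 2.277, Rivermont 1.173.
Rounding down gives 2, 3, 2, 1 = 8 seats, so the divisor must be adjusted.
With modified divisor 2200: modified quotas Stonebridge 2.883, Pinehurst 4.226, Fernley 2.916, Rivermont 1.502.
Rounding down: Stonebridge 2, Pinehurst 4, Fernley 2, Rivermont 1 (total 9).

Stonebridge: 2, Pinehurst: 4, Fernley: 2, Rivermont: 1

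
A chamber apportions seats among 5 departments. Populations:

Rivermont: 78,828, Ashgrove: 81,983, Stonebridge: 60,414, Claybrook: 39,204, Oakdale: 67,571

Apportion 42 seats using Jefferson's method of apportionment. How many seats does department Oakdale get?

Standard divisor 328000/42 ≈ 7809.524; standard quotas: Rivermont 10.094, Ashgrove 10.498, Stonebridge 7.736, Claybrook 5.020, Oakdale 8.652.
Rounding down gives 10, 10, 7, 5, 8 = 40 seats, so the divisor must be adjusted.
With modified divisor 7480: modified quotas Rivermont 10.539, Ashgrove 10.960, Stonebridge 8.077, Claybrook 5.241, Oakdale 9.034.
Rounding down: Rivermont 10, Ashgrove 10, Stonebridge 8, Claybrook 5, Oakdale 9 (total 42).
Oakdale receives 9.

9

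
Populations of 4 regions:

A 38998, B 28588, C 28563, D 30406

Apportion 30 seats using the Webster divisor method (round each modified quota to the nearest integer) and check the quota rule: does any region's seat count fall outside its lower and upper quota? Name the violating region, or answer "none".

none

Standard quotas: A 9.245, B 6.777, C 6.771, D 7.208.
Webster allocation: A 9, B 7, C 7, D 7.
Every allocation lies between the lower and upper quota.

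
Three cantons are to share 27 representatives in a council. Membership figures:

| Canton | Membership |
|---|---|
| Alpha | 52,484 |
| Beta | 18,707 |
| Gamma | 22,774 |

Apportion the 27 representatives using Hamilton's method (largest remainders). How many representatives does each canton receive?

Alpha: 15; Beta: 5; Gamma: 7

The standard divisor is 93965/27 ≈ 3480.185.
Standard quotas: Alpha 15.0808, Beta 5.3753, Gamma 6.5439.
Lower quotas: Alpha 15, Beta 5, Gamma 6 (sum 26, leaving 1 seat).
Remainders in descending order: Gamma 0.5439, Beta 0.3753, Alpha 0.0808.
The surplus seat goes to Gamma.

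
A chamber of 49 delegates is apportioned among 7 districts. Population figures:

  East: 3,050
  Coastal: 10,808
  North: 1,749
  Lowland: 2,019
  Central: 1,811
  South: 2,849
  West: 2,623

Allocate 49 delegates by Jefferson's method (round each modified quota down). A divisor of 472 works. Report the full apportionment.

East: 6, Coastal: 22, North: 3, Lowland: 4, Central: 3, South: 6, West: 5

With modified divisor 472: modified quotas East 6.462, Coastal 22.898, North 3.706, Lowland 4.278, Central 3.837, South 6.036, West 5.557.
Rounding down: East 6, Coastal 22, North 3, Lowland 4, Central 3, South 6, West 5 (total 49).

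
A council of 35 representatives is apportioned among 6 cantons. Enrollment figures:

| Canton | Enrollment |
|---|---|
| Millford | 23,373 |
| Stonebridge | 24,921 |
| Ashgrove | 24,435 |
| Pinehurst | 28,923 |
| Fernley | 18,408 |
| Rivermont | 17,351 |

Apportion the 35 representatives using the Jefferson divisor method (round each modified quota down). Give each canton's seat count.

Millford 6, Stonebridge 6, Ashgrove 6, Pinehurst 8, Fernley 5, Rivermont 4

Standard divisor 137411/35 ≈ 3926.029; standard quotas: Millford 5.953, Stonebridge 6.348, Ashgrove 6.224, Pinehurst 7.367, Fernley 4.689, Rivermont 4.419.
Rounding down gives 5, 6, 6, 7, 4, 4 = 32 seats, so the divisor must be adjusted.
With modified divisor 3600: modified quotas Millford 6.492, Stonebridge 6.923, Ashgrove 6.787, Pinehurst 8.034, Fernley 5.113, Rivermont 4.820.
Rounding down: Millford 6, Stonebridge 6, Ashgrove 6, Pinehurst 8, Fernley 5, Rivermont 4 (total 35).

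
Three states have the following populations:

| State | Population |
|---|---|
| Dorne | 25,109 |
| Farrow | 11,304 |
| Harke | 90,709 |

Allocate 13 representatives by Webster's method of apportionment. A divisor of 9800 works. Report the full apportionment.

Dorne: 3, Farrow: 1, Harke: 9

With modified divisor 9800: modified quotas Dorne 2.562, Farrow 1.153, Harke 9.256.
Rounding to the nearest integer: Dorne 3, Farrow 1, Harke 9 (total 13).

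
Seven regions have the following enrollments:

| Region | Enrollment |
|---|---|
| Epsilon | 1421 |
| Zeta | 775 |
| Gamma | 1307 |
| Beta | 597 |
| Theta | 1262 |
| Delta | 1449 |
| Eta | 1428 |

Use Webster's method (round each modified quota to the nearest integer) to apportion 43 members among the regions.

Epsilon: 7; Zeta: 4; Gamma: 7; Beta: 3; Theta: 7; Delta: 8; Eta: 7

Standard divisor 8239/43 ≈ 191.605; standard quotas: Epsilon 7.416, Zeta 4.045, Gamma 6.821, Beta 3.116, Theta 6.586, Delta 7.562, Eta 7.453.
Rounding to the nearest integer gives Epsilon 7, Zeta 4, Gamma 7, Beta 3, Theta 7, Delta 8, Eta 7 — total 43, matching the house size, so no adjustment is needed.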